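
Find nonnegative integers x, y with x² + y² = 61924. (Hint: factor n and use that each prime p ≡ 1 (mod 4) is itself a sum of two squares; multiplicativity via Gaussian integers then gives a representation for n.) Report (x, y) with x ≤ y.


Step 1: Factor n = 61924 = 2^2 · 113 · 137.
Step 2: Check the mod-4 condition on each prime factor: 2 = 2 (special); 113 ≡ 1 (mod 4), exponent 1; 137 ≡ 1 (mod 4), exponent 1.
All primes ≡ 3 (mod 4) appear to even exponent (or don't appear), so by the two-squares theorem n IS expressible as a sum of two squares.
Step 3: Build a representation. Group n = k² · m with k = 2 and m = 113 · 137 = 15481 (a product of primes ≡ 1 (mod 4)); a representation of m scales to one of n via (k·x)² + (k·y)² = k²(x² + y²). Each prime p ≡ 1 (mod 4) is itself a sum of two squares; find a² by testing p − a² for a perfect square:
  113: 113 − 1² = 112, 113 − 2² = 109, 113 − 3² = 104, 113 − 4² = 97, 113 − 5² = 88, 113 − 6² = 77, 113 − 7² = 64 = 8² ⇒ 113 = 7² + 8².
  137: 137 − 1² = 136, 137 − 2² = 133, 137 − 3² = 128, 137 − 4² = 121 = 11² ⇒ 137 = 4² + 11².
  Combine using the Brahmagupta–Fibonacci identity (a² + b²)(c² + d²) = (ac − bd)² + (ad + bc)² = (ac + bd)² + (ad − bc)²:
  113 · 137 = 15481: from (7² + 8²)(4² + 11²), take (7·4 − 8·11, 7·11 + 8·4) = (28 − 88, 77 + 32) = (-60, 109); dropping signs (only squares matter) gives (60, 109); check 60² + 109² = 3600 + 11881 = 15481 ✓.
  Scale by k = 2: (2·60, 2·109) = (120, 218).
Step 4: Order so x ≤ y and verify: 120² + 218² = 14400 + 47524 = 61924 = n. ✓

n = 61924 = 120² + 218² (one valid representation with x ≤ y).


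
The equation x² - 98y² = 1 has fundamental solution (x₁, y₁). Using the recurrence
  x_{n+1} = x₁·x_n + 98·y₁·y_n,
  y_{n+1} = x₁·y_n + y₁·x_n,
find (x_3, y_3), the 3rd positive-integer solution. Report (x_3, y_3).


Step 1: Find the fundamental solution (x₁, y₁) of x² - 98y² = 1.
  Expand √98 as a continued fraction. a₀ = ⌊√98⌋ = 9; iterate m_{k+1} = d_k·a_k − m_k, d_{k+1} = (98 − m_{k+1}²)/d_k, a_{k+1} = ⌊(a₀ + m_{k+1})/d_{k+1}⌋ (starting m₀ = 0, d₀ = 1), with convergents p_k = a_k·p_{k-1} + p_{k-2}, q_k = a_k·q_{k-1} + q_{k-2} (p₋₁ = 1, q₋₁ = 0):
  k = 0: a₀ = 9; p₀/q₀ = 9/1; p₀² − 98·q₀² = 81 − 98 = -17.
  k = 1: m = 9, d = 17, a = ⌊(9 + 9)/17⌋ = 1; p/q = (1·9 + 1)/(1·1 + 0) = 10/1; p² − 98·q² = 100 − 98 = 2.
  k = 2: m = 8, d = 2, a = ⌊(9 + 8)/2⌋ = 8; p/q = (8·10 + 9)/(8·1 + 1) = 89/9; p² − 98·q² = 7921 − 7938 = -17.
  k = 3: m = 8, d = 17, a = ⌊(9 + 8)/17⌋ = 1; p/q = (1·89 + 10)/(1·9 + 1) = 99/10; p² − 98·q² = 9801 − 9800 = 1.
  The first convergent with p² − 98·q² = 1 gives the fundamental solution (x₁, y₁) = (99, 10).
Step 2: Apply the recurrence (x_{n+1}, y_{n+1}) = (x₁x_n + 98y₁y_n, x₁y_n + y₁x_n) repeatedly.
  From (x_1, y_1) = (99, 10): x_2 = 99·99 + 98·10·10 = 19601; y_2 = 99·10 + 10·99 = 1980.
  From (x_2, y_2) = (19601, 1980): x_3 = 99·19601 + 98·10·1980 = 3880899; y_3 = 99·1980 + 10·19601 = 392030.
Step 3: Verify x_3² - 98·y_3² = 15061377048201 - 15061377048200 = 1 (should be 1). ✓

(x_1, y_1) = (99, 10); (x_3, y_3) = (3880899, 392030).


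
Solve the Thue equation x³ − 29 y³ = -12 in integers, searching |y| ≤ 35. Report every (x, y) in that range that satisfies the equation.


The equation is x³ - 29y³ = -12. For fixed y, x³ = 29·y³ − 12, so a solution requires the RHS to be a perfect cube.
Strategy: iterate y from -35 to 35, compute RHS = 29·y³ − 12, and check whether it is a (positive or negative) perfect cube.
Check small values of y:
  y = 0: RHS = -12 is not a perfect cube.
  y = 1: RHS = 17 is not a perfect cube.
  y = -1: RHS = -41 is not a perfect cube.
  y = 2: RHS = 220 is not a perfect cube.
  y = -2: RHS = -244 is not a perfect cube.
  y = 3: RHS = 771 is not a perfect cube.
  y = -3: RHS = -795 is not a perfect cube.
Continuing the search up to |y| = 35 finds no solutions either.
No (x, y) in the scanned range satisfies the equation.

No integer solutions with |y| ≤ 35.


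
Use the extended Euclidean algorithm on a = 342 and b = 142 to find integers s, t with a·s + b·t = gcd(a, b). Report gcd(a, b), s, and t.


Euclidean algorithm on (342, 142) — divide until remainder is 0:
  342 = 2 · 142 + 58
  142 = 2 · 58 + 26
  58 = 2 · 26 + 6
  26 = 4 · 6 + 2
  6 = 3 · 2 + 0
gcd(342, 142) = 2.
Track Bezout coefficients alongside the remainders: start with r₀ = 342 = a·1 + b·0 (s = 1, t = 0) and r₁ = 142 = a·0 + b·1 (s = 0, t = 1); each new remainder r_{k+1} = r_{k-1} − q_k·r_k inherits s_{k+1} = s_{k-1} − q_k·s_k, t_{k+1} = t_{k-1} − q_k·t_k, so r_k = a·s_k + b·t_k at every step:
  q = 2: r = 58, s = 1 − 2·0 = 1, t = 0 − 2·1 = -2  (check: 342·1 + 142·(-2) = 58)
  q = 2: r = 26, s = 0 − 2·1 = -2, t = 1 − 2·(-2) = 5  (check: 342·(-2) + 142·5 = 26)
  q = 2: r = 6, s = 1 − 2·(-2) = 5, t = -2 − 2·5 = -12  (check: 342·5 + 142·(-12) = 6)
  q = 4: r = 2, s = -2 − 4·5 = -22, t = 5 − 4·(-12) = 53  (check: 342·(-22) + 142·53 = 2)
The row with r = 2 (the gcd) gives the Bezout coefficients s = -22, t = 53.
Result: 342 · (-22) + 142 · (53) = 2.

gcd(342, 142) = 2; s = -22, t = 53 (check: 342·(-22) + 142·53 = 2).


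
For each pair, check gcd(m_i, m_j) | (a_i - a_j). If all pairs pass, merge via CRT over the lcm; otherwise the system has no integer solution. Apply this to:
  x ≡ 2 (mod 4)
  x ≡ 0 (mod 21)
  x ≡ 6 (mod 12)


Moduli 4, 21, 12 are not pairwise coprime, so CRT works modulo lcm(m_i) when all pairwise compatibility conditions hold.
Pairwise compatibility: gcd(m_i, m_j) must divide a_i - a_j for every pair.
Merge one congruence at a time:
  Start: x ≡ 2 (mod 4).
  Combine with x ≡ 0 (mod 21): gcd(4, 21) = 1; 0 - 2 = -2, which IS divisible by 1, so compatible.
    Write x = 2 + 4·t and substitute into x ≡ 0 (mod 21): 4·t ≡ 0 − 2 = -2 (mod 21).
    Reduce coefficients mod 21: 4·t ≡ 19 (mod 21).
    The inverse of 4 mod 21 is 16 (since 4·16 = 64 = 3·21 + 1), so t ≡ 16·19 = 304 ≡ 10 (mod 21).
    Then x = 2 + 4·10 = 42, valid modulo lcm(4, 21) = 84: x ≡ 42 (mod 84).
  Combine with x ≡ 6 (mod 12): gcd(84, 12) = 12; 6 - 42 = -36, which IS divisible by 12, so compatible.
    Write x = 42 + 84·t and substitute into x ≡ 6 (mod 12): 84·t ≡ 6 − 42 = -36 (mod 12).
    Divide the congruence (and modulus) by g = 12: 7·t ≡ -3 (mod 1).
    Modulo 1 every t works; take t = 0.
    Then x = 42 + 84·0 = 42, valid modulo lcm(84, 12) = 84: x ≡ 42 (mod 84).
Verify: 42 mod 4 = 2, 42 mod 21 = 0, 42 mod 12 = 6.

x ≡ 42 (mod 84).


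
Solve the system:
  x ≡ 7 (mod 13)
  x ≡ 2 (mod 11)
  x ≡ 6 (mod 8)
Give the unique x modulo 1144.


Moduli 13, 11, 8 are pairwise coprime; by CRT there is a unique solution modulo M = 13 · 11 · 8 = 1144.
Solve pairwise, accumulating the modulus:
  Start with x ≡ 7 (mod 13).
  Combine with x ≡ 2 (mod 11): since gcd(13, 11) = 1, we get a unique residue mod 143.
    Write x = 7 + 13·t and substitute into x ≡ 2 (mod 11): 13·t ≡ 2 − 7 = -5 (mod 11).
    Reduce coefficients mod 11: 2·t ≡ 6 (mod 11).
    The inverse of 2 mod 11 is 6 (since 2·6 = 12 = 1·11 + 1), so t ≡ 6·6 = 36 ≡ 3 (mod 11).
    Then x = 7 + 13·3 = 46, valid modulo lcm(13, 11) = 143: x ≡ 46 (mod 143).
  Combine with x ≡ 6 (mod 8): since gcd(143, 8) = 1, we get a unique residue mod 1144.
    Write x = 46 + 143·t and substitute into x ≡ 6 (mod 8): 143·t ≡ 6 − 46 = -40 (mod 8).
    Reduce coefficients mod 8: 7·t ≡ 0 (mod 8).
    The inverse of 7 mod 8 is 7 (since 7·7 = 49 = 6·8 + 1), so t ≡ 7·0 = 0 ≡ 0 (mod 8).
    Then x = 46 + 143·0 = 46, valid modulo lcm(143, 8) = 1144: x ≡ 46 (mod 1144).
Verify: 46 mod 13 = 7 ✓, 46 mod 11 = 2 ✓, 46 mod 8 = 6 ✓.

x ≡ 46 (mod 1144).


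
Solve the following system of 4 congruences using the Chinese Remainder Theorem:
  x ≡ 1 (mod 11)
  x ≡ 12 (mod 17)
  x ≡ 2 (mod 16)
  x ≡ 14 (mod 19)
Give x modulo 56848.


Product of moduli M = 11 · 17 · 16 · 19 = 56848.
Merge one congruence at a time:
  Start: x ≡ 1 (mod 11).
  Combine with x ≡ 12 (mod 17); new modulus lcm = 187.
    Write x = 1 + 11·t and substitute into x ≡ 12 (mod 17): 11·t ≡ 12 − 1 = 11 (mod 17).
    The inverse of 11 mod 17 is 14 (since 11·14 = 154 = 9·17 + 1), so t ≡ 14·11 = 154 ≡ 1 (mod 17).
    Then x = 1 + 11·1 = 12, valid modulo lcm(11, 17) = 187: x ≡ 12 (mod 187).
  Combine with x ≡ 2 (mod 16); new modulus lcm = 2992.
    Write x = 12 + 187·t and substitute into x ≡ 2 (mod 16): 187·t ≡ 2 − 12 = -10 (mod 16).
    Reduce coefficients mod 16: 11·t ≡ 6 (mod 16).
    The inverse of 11 mod 16 is 3 (since 11·3 = 33 = 2·16 + 1), so t ≡ 3·6 = 18 ≡ 2 (mod 16).
    Then x = 12 + 187·2 = 386, valid modulo lcm(187, 16) = 2992: x ≡ 386 (mod 2992).
  Combine with x ≡ 14 (mod 19); new modulus lcm = 56848.
    Write x = 386 + 2992·t and substitute into x ≡ 14 (mod 19): 2992·t ≡ 14 − 386 = -372 (mod 19).
    Reduce coefficients mod 19: 9·t ≡ 8 (mod 19).
    The inverse of 9 mod 19 is 17 (since 9·17 = 153 = 8·19 + 1), so t ≡ 17·8 = 136 ≡ 3 (mod 19).
    Then x = 386 + 2992·3 = 9362, valid modulo lcm(2992, 19) = 56848: x ≡ 9362 (mod 56848).
Verify against each original: 9362 mod 11 = 1, 9362 mod 17 = 12, 9362 mod 16 = 2, 9362 mod 19 = 14.

x ≡ 9362 (mod 56848).


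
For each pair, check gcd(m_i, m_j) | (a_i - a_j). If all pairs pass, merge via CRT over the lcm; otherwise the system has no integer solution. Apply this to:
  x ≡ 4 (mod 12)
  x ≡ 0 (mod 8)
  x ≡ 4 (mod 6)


Moduli 12, 8, 6 are not pairwise coprime, so CRT works modulo lcm(m_i) when all pairwise compatibility conditions hold.
Pairwise compatibility: gcd(m_i, m_j) must divide a_i - a_j for every pair.
Merge one congruence at a time:
  Start: x ≡ 4 (mod 12).
  Combine with x ≡ 0 (mod 8): gcd(12, 8) = 4; 0 - 4 = -4, which IS divisible by 4, so compatible.
    Write x = 4 + 12·t and substitute into x ≡ 0 (mod 8): 12·t ≡ 0 − 4 = -4 (mod 8).
    Divide the congruence (and modulus) by g = 4: 3·t ≡ -1 (mod 2).
    Reduce coefficients mod 2: 1·t ≡ 1 (mod 2).
    So t ≡ 1 (mod 2).
    Then x = 4 + 12·1 = 16, valid modulo lcm(12, 8) = 24: x ≡ 16 (mod 24).
  Combine with x ≡ 4 (mod 6): gcd(24, 6) = 6; 4 - 16 = -12, which IS divisible by 6, so compatible.
    Write x = 16 + 24·t and substitute into x ≡ 4 (mod 6): 24·t ≡ 4 − 16 = -12 (mod 6).
    Divide the congruence (and modulus) by g = 6: 4·t ≡ -2 (mod 1).
    Modulo 1 every t works; take t = 0.
    Then x = 16 + 24·0 = 16, valid modulo lcm(24, 6) = 24: x ≡ 16 (mod 24).
Verify: 16 mod 12 = 4, 16 mod 8 = 0, 16 mod 6 = 4.

x ≡ 16 (mod 24).


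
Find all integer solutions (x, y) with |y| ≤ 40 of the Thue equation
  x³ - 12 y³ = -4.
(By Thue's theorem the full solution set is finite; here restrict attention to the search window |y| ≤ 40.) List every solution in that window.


The equation is x³ - 12y³ = -4. For fixed y, x³ = 12·y³ − 4, so a solution requires the RHS to be a perfect cube.
Strategy: iterate y from -40 to 40, compute RHS = 12·y³ − 4, and check whether it is a (positive or negative) perfect cube.
Check small values of y:
  y = 0: RHS = -4 is not a perfect cube.
  y = 1: RHS = 8 = (2)³ ⇒ x = 2 works.
  y = -1: RHS = -16 is not a perfect cube.
  y = 2: RHS = 92 is not a perfect cube.
  y = -2: RHS = -100 is not a perfect cube.
  y = 3: RHS = 320 is not a perfect cube.
  y = -3: RHS = -328 is not a perfect cube.
Continuing the search up to |y| = 40 finds no further solutions beyond those listed.
Collected solutions: (2, 1).

Solutions (with |y| ≤ 40): (2, 1).


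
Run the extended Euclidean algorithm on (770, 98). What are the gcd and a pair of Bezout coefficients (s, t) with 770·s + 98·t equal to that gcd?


Euclidean algorithm on (770, 98) — divide until remainder is 0:
  770 = 7 · 98 + 84
  98 = 1 · 84 + 14
  84 = 6 · 14 + 0
gcd(770, 98) = 14.
Track Bezout coefficients alongside the remainders: start with r₀ = 770 = a·1 + b·0 (s = 1, t = 0) and r₁ = 98 = a·0 + b·1 (s = 0, t = 1); each new remainder r_{k+1} = r_{k-1} − q_k·r_k inherits s_{k+1} = s_{k-1} − q_k·s_k, t_{k+1} = t_{k-1} − q_k·t_k, so r_k = a·s_k + b·t_k at every step:
  q = 7: r = 84, s = 1 − 7·0 = 1, t = 0 − 7·1 = -7  (check: 770·1 + 98·(-7) = 84)
  q = 1: r = 14, s = 0 − 1·1 = -1, t = 1 − 1·(-7) = 8  (check: 770·(-1) + 98·8 = 14)
The row with r = 14 (the gcd) gives the Bezout coefficients s = -1, t = 8.
Result: 770 · (-1) + 98 · (8) = 14.

gcd(770, 98) = 14; s = -1, t = 8 (check: 770·(-1) + 98·8 = 14).


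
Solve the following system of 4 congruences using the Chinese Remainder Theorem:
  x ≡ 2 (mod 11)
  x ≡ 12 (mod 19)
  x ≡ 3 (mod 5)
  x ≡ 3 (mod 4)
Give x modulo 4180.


Product of moduli M = 11 · 19 · 5 · 4 = 4180.
Merge one congruence at a time:
  Start: x ≡ 2 (mod 11).
  Combine with x ≡ 12 (mod 19); new modulus lcm = 209.
    Write x = 2 + 11·t and substitute into x ≡ 12 (mod 19): 11·t ≡ 12 − 2 = 10 (mod 19).
    The inverse of 11 mod 19 is 7 (since 11·7 = 77 = 4·19 + 1), so t ≡ 7·10 = 70 ≡ 13 (mod 19).
    Then x = 2 + 11·13 = 145, valid modulo lcm(11, 19) = 209: x ≡ 145 (mod 209).
  Combine with x ≡ 3 (mod 5); new modulus lcm = 1045.
    Write x = 145 + 209·t and substitute into x ≡ 3 (mod 5): 209·t ≡ 3 − 145 = -142 (mod 5).
    Reduce coefficients mod 5: 4·t ≡ 3 (mod 5).
    The inverse of 4 mod 5 is 4 (since 4·4 = 16 = 3·5 + 1), so t ≡ 4·3 = 12 ≡ 2 (mod 5).
    Then x = 145 + 209·2 = 563, valid modulo lcm(209, 5) = 1045: x ≡ 563 (mod 1045).
  Combine with x ≡ 3 (mod 4); new modulus lcm = 4180.
    Write x = 563 + 1045·t and substitute into x ≡ 3 (mod 4): 1045·t ≡ 3 − 563 = -560 (mod 4).
    Reduce coefficients mod 4: 1·t ≡ 0 (mod 4).
    So t ≡ 0 (mod 4).
    Then x = 563 + 1045·0 = 563, valid modulo lcm(1045, 4) = 4180: x ≡ 563 (mod 4180).
Verify against each original: 563 mod 11 = 2, 563 mod 19 = 12, 563 mod 5 = 3, 563 mod 4 = 3.

x ≡ 563 (mod 4180).


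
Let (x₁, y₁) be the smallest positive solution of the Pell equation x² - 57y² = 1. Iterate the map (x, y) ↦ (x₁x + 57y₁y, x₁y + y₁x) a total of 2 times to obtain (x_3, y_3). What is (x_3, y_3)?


Step 1: Find the fundamental solution (x₁, y₁) of x² - 57y² = 1.
  Expand √57 as a continued fraction. a₀ = ⌊√57⌋ = 7; iterate m_{k+1} = d_k·a_k − m_k, d_{k+1} = (57 − m_{k+1}²)/d_k, a_{k+1} = ⌊(a₀ + m_{k+1})/d_{k+1}⌋ (starting m₀ = 0, d₀ = 1), with convergents p_k = a_k·p_{k-1} + p_{k-2}, q_k = a_k·q_{k-1} + q_{k-2} (p₋₁ = 1, q₋₁ = 0):
  k = 0: a₀ = 7; p₀/q₀ = 7/1; p₀² − 57·q₀² = 49 − 57 = -8.
  k = 1: m = 7, d = 8, a = ⌊(7 + 7)/8⌋ = 1; p/q = (1·7 + 1)/(1·1 + 0) = 8/1; p² − 57·q² = 64 − 57 = 7.
  k = 2: m = 1, d = 7, a = ⌊(7 + 1)/7⌋ = 1; p/q = (1·8 + 7)/(1·1 + 1) = 15/2; p² − 57·q² = 225 − 228 = -3.
  k = 3: m = 6, d = 3, a = ⌊(7 + 6)/3⌋ = 4; p/q = (4·15 + 8)/(4·2 + 1) = 68/9; p² − 57·q² = 4624 − 4617 = 7.
  k = 4: m = 6, d = 7, a = ⌊(7 + 6)/7⌋ = 1; p/q = (1·68 + 15)/(1·9 + 2) = 83/11; p² − 57·q² = 6889 − 6897 = -8.
  k = 5: m = 1, d = 8, a = ⌊(7 + 1)/8⌋ = 1; p/q = (1·83 + 68)/(1·11 + 9) = 151/20; p² − 57·q² = 22801 − 22800 = 1.
  The first convergent with p² − 57·q² = 1 gives the fundamental solution (x₁, y₁) = (151, 20).
Step 2: Apply the recurrence (x_{n+1}, y_{n+1}) = (x₁x_n + 57y₁y_n, x₁y_n + y₁x_n) repeatedly.
  From (x_1, y_1) = (151, 20): x_2 = 151·151 + 57·20·20 = 45601; y_2 = 151·20 + 20·151 = 6040.
  From (x_2, y_2) = (45601, 6040): x_3 = 151·45601 + 57·20·6040 = 13771351; y_3 = 151·6040 + 20·45601 = 1824060.
Step 3: Verify x_3² - 57·y_3² = 189650108365201 - 189650108365200 = 1 (should be 1). ✓

(x_1, y_1) = (151, 20); (x_3, y_3) = (13771351, 1824060).


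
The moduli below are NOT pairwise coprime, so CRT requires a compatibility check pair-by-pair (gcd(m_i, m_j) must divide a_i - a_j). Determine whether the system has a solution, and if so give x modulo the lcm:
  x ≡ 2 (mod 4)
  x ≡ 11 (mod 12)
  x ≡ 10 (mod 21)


Moduli 4, 12, 21 are not pairwise coprime, so CRT works modulo lcm(m_i) when all pairwise compatibility conditions hold.
Pairwise compatibility: gcd(m_i, m_j) must divide a_i - a_j for every pair.
Merge one congruence at a time:
  Start: x ≡ 2 (mod 4).
  Combine with x ≡ 11 (mod 12): gcd(4, 12) = 4, and 11 - 2 = 9 is NOT divisible by 4.
    ⇒ system is inconsistent (no integer solution).

No solution (the system is inconsistent).


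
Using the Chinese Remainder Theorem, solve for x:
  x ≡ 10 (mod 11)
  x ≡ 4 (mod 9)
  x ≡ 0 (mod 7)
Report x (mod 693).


Moduli 11, 9, 7 are pairwise coprime; by CRT there is a unique solution modulo M = 11 · 9 · 7 = 693.
Solve pairwise, accumulating the modulus:
  Start with x ≡ 10 (mod 11).
  Combine with x ≡ 4 (mod 9): since gcd(11, 9) = 1, we get a unique residue mod 99.
    Write x = 10 + 11·t and substitute into x ≡ 4 (mod 9): 11·t ≡ 4 − 10 = -6 (mod 9).
    Reduce coefficients mod 9: 2·t ≡ 3 (mod 9).
    The inverse of 2 mod 9 is 5 (since 2·5 = 10 = 1·9 + 1), so t ≡ 5·3 = 15 ≡ 6 (mod 9).
    Then x = 10 + 11·6 = 76, valid modulo lcm(11, 9) = 99: x ≡ 76 (mod 99).
  Combine with x ≡ 0 (mod 7): since gcd(99, 7) = 1, we get a unique residue mod 693.
    Write x = 76 + 99·t and substitute into x ≡ 0 (mod 7): 99·t ≡ 0 − 76 = -76 (mod 7).
    Reduce coefficients mod 7: 1·t ≡ 1 (mod 7).
    So t ≡ 1 (mod 7).
    Then x = 76 + 99·1 = 175, valid modulo lcm(99, 7) = 693: x ≡ 175 (mod 693).
Verify: 175 mod 11 = 10 ✓, 175 mod 9 = 4 ✓, 175 mod 7 = 0 ✓.

x ≡ 175 (mod 693).


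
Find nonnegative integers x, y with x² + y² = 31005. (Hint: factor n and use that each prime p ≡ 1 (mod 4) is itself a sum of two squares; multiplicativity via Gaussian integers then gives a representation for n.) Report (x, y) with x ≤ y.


Step 1: Factor n = 31005 = 3^2 · 5 · 13 · 53.
Step 2: Check the mod-4 condition on each prime factor: 3 ≡ 3 (mod 4), exponent 2 (must be even); 5 ≡ 1 (mod 4), exponent 1; 13 ≡ 1 (mod 4), exponent 1; 53 ≡ 1 (mod 4), exponent 1.
All primes ≡ 3 (mod 4) appear to even exponent (or don't appear), so by the two-squares theorem n IS expressible as a sum of two squares.
Step 3: Build a representation. Group n = k² · m with k = 3 and m = 5 · 13 · 53 = 3445 (a product of primes ≡ 1 (mod 4)); a representation of m scales to one of n via (k·x)² + (k·y)² = k²(x² + y²). Each prime p ≡ 1 (mod 4) is itself a sum of two squares; find a² by testing p − a² for a perfect square:
  5: 5 − 1² = 4 = 2² ⇒ 5 = 1² + 2².
  13: 13 − 1² = 12, 13 − 2² = 9 = 3² ⇒ 13 = 2² + 3².
  53: 53 − 1² = 52, 53 − 2² = 49 = 7² ⇒ 53 = 2² + 7².
  Combine using the Brahmagupta–Fibonacci identity (a² + b²)(c² + d²) = (ac − bd)² + (ad + bc)² = (ac + bd)² + (ad − bc)²:
  5 · 13 = 65: from (1² + 2²)(2² + 3²), take (1·2 − 2·3, 1·3 + 2·2) = (2 − 6, 3 + 4) = (-4, 7); dropping signs (only squares matter) gives (4, 7); check 4² + 7² = 16 + 49 = 65 ✓.
  65 · 53 = 3445: from (4² + 7²)(2² + 7²), take (4·2 − 7·7, 4·7 + 7·2) = (8 − 49, 28 + 14) = (-41, 42); dropping signs (only squares matter) gives (41, 42); check 41² + 42² = 1681 + 1764 = 3445 ✓.
  Scale by k = 3: (3·41, 3·42) = (123, 126).
Step 4: Order so x ≤ y and verify: 123² + 126² = 15129 + 15876 = 31005 = n. ✓

n = 31005 = 123² + 126² (one valid representation with x ≤ y).


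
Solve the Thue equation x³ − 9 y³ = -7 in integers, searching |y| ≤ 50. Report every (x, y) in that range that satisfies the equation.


The equation is x³ - 9y³ = -7. For fixed y, x³ = 9·y³ − 7, so a solution requires the RHS to be a perfect cube.
Strategy: iterate y from -50 to 50, compute RHS = 9·y³ − 7, and check whether it is a (positive or negative) perfect cube.
Check small values of y:
  y = 0: RHS = -7 is not a perfect cube.
  y = 1: RHS = 2 is not a perfect cube.
  y = -1: RHS = -16 is not a perfect cube.
  y = 2: RHS = 65 is not a perfect cube.
  y = -2: RHS = -79 is not a perfect cube.
  y = 3: RHS = 236 is not a perfect cube.
  y = -3: RHS = -250 is not a perfect cube.
Continuing the search up to |y| = 50 finds no solutions either.
No (x, y) in the scanned range satisfies the equation.

No integer solutions with |y| ≤ 50.


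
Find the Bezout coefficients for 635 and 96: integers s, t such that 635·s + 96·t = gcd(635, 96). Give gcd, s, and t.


Euclidean algorithm on (635, 96) — divide until remainder is 0:
  635 = 6 · 96 + 59
  96 = 1 · 59 + 37
  59 = 1 · 37 + 22
  37 = 1 · 22 + 15
  22 = 1 · 15 + 7
  15 = 2 · 7 + 1
  7 = 7 · 1 + 0
gcd(635, 96) = 1.
Track Bezout coefficients alongside the remainders: start with r₀ = 635 = a·1 + b·0 (s = 1, t = 0) and r₁ = 96 = a·0 + b·1 (s = 0, t = 1); each new remainder r_{k+1} = r_{k-1} − q_k·r_k inherits s_{k+1} = s_{k-1} − q_k·s_k, t_{k+1} = t_{k-1} − q_k·t_k, so r_k = a·s_k + b·t_k at every step:
  q = 6: r = 59, s = 1 − 6·0 = 1, t = 0 − 6·1 = -6  (check: 635·1 + 96·(-6) = 59)
  q = 1: r = 37, s = 0 − 1·1 = -1, t = 1 − 1·(-6) = 7  (check: 635·(-1) + 96·7 = 37)
  q = 1: r = 22, s = 1 − 1·(-1) = 2, t = -6 − 1·7 = -13  (check: 635·2 + 96·(-13) = 22)
  q = 1: r = 15, s = -1 − 1·2 = -3, t = 7 − 1·(-13) = 20  (check: 635·(-3) + 96·20 = 15)
  q = 1: r = 7, s = 2 − 1·(-3) = 5, t = -13 − 1·20 = -33  (check: 635·5 + 96·(-33) = 7)
  q = 2: r = 1, s = -3 − 2·5 = -13, t = 20 − 2·(-33) = 86  (check: 635·(-13) + 96·86 = 1)
The row with r = 1 (the gcd) gives the Bezout coefficients s = -13, t = 86.
Result: 635 · (-13) + 96 · (86) = 1.

gcd(635, 96) = 1; s = -13, t = 86 (check: 635·(-13) + 96·86 = 1).


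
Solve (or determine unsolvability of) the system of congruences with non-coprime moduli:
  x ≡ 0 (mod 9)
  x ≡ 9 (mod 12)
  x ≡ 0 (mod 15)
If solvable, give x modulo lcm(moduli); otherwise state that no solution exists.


Moduli 9, 12, 15 are not pairwise coprime, so CRT works modulo lcm(m_i) when all pairwise compatibility conditions hold.
Pairwise compatibility: gcd(m_i, m_j) must divide a_i - a_j for every pair.
Merge one congruence at a time:
  Start: x ≡ 0 (mod 9).
  Combine with x ≡ 9 (mod 12): gcd(9, 12) = 3; 9 - 0 = 9, which IS divisible by 3, so compatible.
    Write x = 0 + 9·t and substitute into x ≡ 9 (mod 12): 9·t ≡ 9 − 0 = 9 (mod 12).
    Divide the congruence (and modulus) by g = 3: 3·t ≡ 3 (mod 4).
    The inverse of 3 mod 4 is 3 (since 3·3 = 9 = 2·4 + 1), so t ≡ 3·3 = 9 ≡ 1 (mod 4).
    Then x = 0 + 9·1 = 9, valid modulo lcm(9, 12) = 36: x ≡ 9 (mod 36).
  Combine with x ≡ 0 (mod 15): gcd(36, 15) = 3; 0 - 9 = -9, which IS divisible by 3, so compatible.
    Write x = 9 + 36·t and substitute into x ≡ 0 (mod 15): 36·t ≡ 0 − 9 = -9 (mod 15).
    Divide the congruence (and modulus) by g = 3: 12·t ≡ -3 (mod 5).
    Reduce coefficients mod 5: 2·t ≡ 2 (mod 5).
    The inverse of 2 mod 5 is 3 (since 2·3 = 6 = 1·5 + 1), so t ≡ 3·2 = 6 ≡ 1 (mod 5).
    Then x = 9 + 36·1 = 45, valid modulo lcm(36, 15) = 180: x ≡ 45 (mod 180).
Verify: 45 mod 9 = 0, 45 mod 12 = 9, 45 mod 15 = 0.

x ≡ 45 (mod 180).


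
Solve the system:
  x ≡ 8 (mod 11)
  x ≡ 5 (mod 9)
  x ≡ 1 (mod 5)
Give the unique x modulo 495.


Moduli 11, 9, 5 are pairwise coprime; by CRT there is a unique solution modulo M = 11 · 9 · 5 = 495.
Solve pairwise, accumulating the modulus:
  Start with x ≡ 8 (mod 11).
  Combine with x ≡ 5 (mod 9): since gcd(11, 9) = 1, we get a unique residue mod 99.
    Write x = 8 + 11·t and substitute into x ≡ 5 (mod 9): 11·t ≡ 5 − 8 = -3 (mod 9).
    Reduce coefficients mod 9: 2·t ≡ 6 (mod 9).
    The inverse of 2 mod 9 is 5 (since 2·5 = 10 = 1·9 + 1), so t ≡ 5·6 = 30 ≡ 3 (mod 9).
    Then x = 8 + 11·3 = 41, valid modulo lcm(11, 9) = 99: x ≡ 41 (mod 99).
  Combine with x ≡ 1 (mod 5): since gcd(99, 5) = 1, we get a unique residue mod 495.
    Write x = 41 + 99·t and substitute into x ≡ 1 (mod 5): 99·t ≡ 1 − 41 = -40 (mod 5).
    Reduce coefficients mod 5: 4·t ≡ 0 (mod 5).
    The inverse of 4 mod 5 is 4 (since 4·4 = 16 = 3·5 + 1), so t ≡ 4·0 = 0 ≡ 0 (mod 5).
    Then x = 41 + 99·0 = 41, valid modulo lcm(99, 5) = 495: x ≡ 41 (mod 495).
Verify: 41 mod 11 = 8 ✓, 41 mod 9 = 5 ✓, 41 mod 5 = 1 ✓.

x ≡ 41 (mod 495).


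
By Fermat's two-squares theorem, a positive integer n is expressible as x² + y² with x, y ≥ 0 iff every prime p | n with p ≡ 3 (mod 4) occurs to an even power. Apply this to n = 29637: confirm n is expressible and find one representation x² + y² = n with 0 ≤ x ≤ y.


Step 1: Factor n = 29637 = 3^2 · 37 · 89.
Step 2: Check the mod-4 condition on each prime factor: 3 ≡ 3 (mod 4), exponent 2 (must be even); 37 ≡ 1 (mod 4), exponent 1; 89 ≡ 1 (mod 4), exponent 1.
All primes ≡ 3 (mod 4) appear to even exponent (or don't appear), so by the two-squares theorem n IS expressible as a sum of two squares.
Step 3: Build a representation. Group n = k² · m with k = 3 and m = 37 · 89 = 3293 (a product of primes ≡ 1 (mod 4)); a representation of m scales to one of n via (k·x)² + (k·y)² = k²(x² + y²). Each prime p ≡ 1 (mod 4) is itself a sum of two squares; find a² by testing p − a² for a perfect square:
  37: 37 − 1² = 36 = 6² ⇒ 37 = 1² + 6².
  89: 89 − 1² = 88, 89 − 2² = 85, 89 − 3² = 80, 89 − 4² = 73, 89 − 5² = 64 = 8² ⇒ 89 = 5² + 8².
  Combine using the Brahmagupta–Fibonacci identity (a² + b²)(c² + d²) = (ac − bd)² + (ad + bc)² = (ac + bd)² + (ad − bc)²:
  37 · 89 = 3293: from (1² + 6²)(5² + 8²), take (1·5 − 6·8, 1·8 + 6·5) = (5 − 48, 8 + 30) = (-43, 38); dropping signs (only squares matter) gives (43, 38); check 43² + 38² = 1849 + 1444 = 3293 ✓.
  Scale by k = 3: (3·43, 3·38) = (129, 114).
Step 4: Order so x ≤ y and verify: 114² + 129² = 12996 + 16641 = 29637 = n. ✓

n = 29637 = 114² + 129² (one valid representation with x ≤ y).


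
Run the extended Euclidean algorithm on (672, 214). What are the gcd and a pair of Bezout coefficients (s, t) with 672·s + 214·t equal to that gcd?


Euclidean algorithm on (672, 214) — divide until remainder is 0:
  672 = 3 · 214 + 30
  214 = 7 · 30 + 4
  30 = 7 · 4 + 2
  4 = 2 · 2 + 0
gcd(672, 214) = 2.
Track Bezout coefficients alongside the remainders: start with r₀ = 672 = a·1 + b·0 (s = 1, t = 0) and r₁ = 214 = a·0 + b·1 (s = 0, t = 1); each new remainder r_{k+1} = r_{k-1} − q_k·r_k inherits s_{k+1} = s_{k-1} − q_k·s_k, t_{k+1} = t_{k-1} − q_k·t_k, so r_k = a·s_k + b·t_k at every step:
  q = 3: r = 30, s = 1 − 3·0 = 1, t = 0 − 3·1 = -3  (check: 672·1 + 214·(-3) = 30)
  q = 7: r = 4, s = 0 − 7·1 = -7, t = 1 − 7·(-3) = 22  (check: 672·(-7) + 214·22 = 4)
  q = 7: r = 2, s = 1 − 7·(-7) = 50, t = -3 − 7·22 = -157  (check: 672·50 + 214·(-157) = 2)
The row with r = 2 (the gcd) gives the Bezout coefficients s = 50, t = -157.
Result: 672 · (50) + 214 · (-157) = 2.

gcd(672, 214) = 2; s = 50, t = -157 (check: 672·50 + 214·(-157) = 2).


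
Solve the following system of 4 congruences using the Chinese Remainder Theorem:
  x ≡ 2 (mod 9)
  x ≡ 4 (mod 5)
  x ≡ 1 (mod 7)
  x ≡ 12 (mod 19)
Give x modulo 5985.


Product of moduli M = 9 · 5 · 7 · 19 = 5985.
Merge one congruence at a time:
  Start: x ≡ 2 (mod 9).
  Combine with x ≡ 4 (mod 5); new modulus lcm = 45.
    Write x = 2 + 9·t and substitute into x ≡ 4 (mod 5): 9·t ≡ 4 − 2 = 2 (mod 5).
    Reduce coefficients mod 5: 4·t ≡ 2 (mod 5).
    The inverse of 4 mod 5 is 4 (since 4·4 = 16 = 3·5 + 1), so t ≡ 4·2 = 8 ≡ 3 (mod 5).
    Then x = 2 + 9·3 = 29, valid modulo lcm(9, 5) = 45: x ≡ 29 (mod 45).
  Combine with x ≡ 1 (mod 7); new modulus lcm = 315.
    Write x = 29 + 45·t and substitute into x ≡ 1 (mod 7): 45·t ≡ 1 − 29 = -28 (mod 7).
    Reduce coefficients mod 7: 3·t ≡ 0 (mod 7).
    The inverse of 3 mod 7 is 5 (since 3·5 = 15 = 2·7 + 1), so t ≡ 5·0 = 0 ≡ 0 (mod 7).
    Then x = 29 + 45·0 = 29, valid modulo lcm(45, 7) = 315: x ≡ 29 (mod 315).
  Combine with x ≡ 12 (mod 19); new modulus lcm = 5985.
    Write x = 29 + 315·t and substitute into x ≡ 12 (mod 19): 315·t ≡ 12 − 29 = -17 (mod 19).
    Reduce coefficients mod 19: 11·t ≡ 2 (mod 19).
    The inverse of 11 mod 19 is 7 (since 11·7 = 77 = 4·19 + 1), so t ≡ 7·2 = 14 ≡ 14 (mod 19).
    Then x = 29 + 315·14 = 4439, valid modulo lcm(315, 19) = 5985: x ≡ 4439 (mod 5985).
Verify against each original: 4439 mod 9 = 2, 4439 mod 5 = 4, 4439 mod 7 = 1, 4439 mod 19 = 12.

x ≡ 4439 (mod 5985).


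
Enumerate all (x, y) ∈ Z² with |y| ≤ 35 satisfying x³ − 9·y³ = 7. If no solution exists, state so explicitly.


The equation is x³ - 9y³ = 7. For fixed y, x³ = 9·y³ + 7, so a solution requires the RHS to be a perfect cube.
Strategy: iterate y from -35 to 35, compute RHS = 9·y³ + 7, and check whether it is a (positive or negative) perfect cube.
Check small values of y:
  y = 0: RHS = 7 is not a perfect cube.
  y = 1: RHS = 16 is not a perfect cube.
  y = -1: RHS = -2 is not a perfect cube.
  y = 2: RHS = 79 is not a perfect cube.
  y = -2: RHS = -65 is not a perfect cube.
  y = 3: RHS = 250 is not a perfect cube.
  y = -3: RHS = -236 is not a perfect cube.
Continuing the search up to |y| = 35 finds no solutions either.
No (x, y) in the scanned range satisfies the equation.

No integer solutions with |y| ≤ 35.


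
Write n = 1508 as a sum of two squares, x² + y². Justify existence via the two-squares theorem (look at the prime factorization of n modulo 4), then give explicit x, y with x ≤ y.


Step 1: Factor n = 1508 = 2^2 · 13 · 29.
Step 2: Check the mod-4 condition on each prime factor: 2 = 2 (special); 13 ≡ 1 (mod 4), exponent 1; 29 ≡ 1 (mod 4), exponent 1.
All primes ≡ 3 (mod 4) appear to even exponent (or don't appear), so by the two-squares theorem n IS expressible as a sum of two squares.
Step 3: Build a representation. Group n = k² · m with k = 2 and m = 13 · 29 = 377 (a product of primes ≡ 1 (mod 4)); a representation of m scales to one of n via (k·x)² + (k·y)² = k²(x² + y²). Each prime p ≡ 1 (mod 4) is itself a sum of two squares; find a² by testing p − a² for a perfect square:
  13: 13 − 1² = 12, 13 − 2² = 9 = 3² ⇒ 13 = 2² + 3².
  29: 29 − 1² = 28, 29 − 2² = 25 = 5² ⇒ 29 = 2² + 5².
  Combine using the Brahmagupta–Fibonacci identity (a² + b²)(c² + d²) = (ac − bd)² + (ad + bc)² = (ac + bd)² + (ad − bc)²:
  13 · 29 = 377: from (2² + 3²)(2² + 5²), take (2·2 − 3·5, 2·5 + 3·2) = (4 − 15, 10 + 6) = (-11, 16); dropping signs (only squares matter) gives (11, 16); check 11² + 16² = 121 + 256 = 377 ✓.
  Scale by k = 2: (2·11, 2·16) = (22, 32).
Step 4: Order so x ≤ y and verify: 22² + 32² = 484 + 1024 = 1508 = n. ✓

n = 1508 = 22² + 32² (one valid representation with x ≤ y).


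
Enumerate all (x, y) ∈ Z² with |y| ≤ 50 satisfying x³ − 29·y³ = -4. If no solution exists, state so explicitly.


The equation is x³ - 29y³ = -4. For fixed y, x³ = 29·y³ − 4, so a solution requires the RHS to be a perfect cube.
Strategy: iterate y from -50 to 50, compute RHS = 29·y³ − 4, and check whether it is a (positive or negative) perfect cube.
Check small values of y:
  y = 0: RHS = -4 is not a perfect cube.
  y = 1: RHS = 25 is not a perfect cube.
  y = -1: RHS = -33 is not a perfect cube.
  y = 2: RHS = 228 is not a perfect cube.
  y = -2: RHS = -236 is not a perfect cube.
  y = 3: RHS = 779 is not a perfect cube.
  y = -3: RHS = -787 is not a perfect cube.
Continuing the search up to |y| = 50 finds no solutions either.
No (x, y) in the scanned range satisfies the equation.

No integer solutions with |y| ≤ 50.


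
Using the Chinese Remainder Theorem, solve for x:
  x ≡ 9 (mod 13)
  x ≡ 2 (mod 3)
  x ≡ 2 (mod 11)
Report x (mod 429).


Moduli 13, 3, 11 are pairwise coprime; by CRT there is a unique solution modulo M = 13 · 3 · 11 = 429.
Solve pairwise, accumulating the modulus:
  Start with x ≡ 9 (mod 13).
  Combine with x ≡ 2 (mod 3): since gcd(13, 3) = 1, we get a unique residue mod 39.
    Write x = 9 + 13·t and substitute into x ≡ 2 (mod 3): 13·t ≡ 2 − 9 = -7 (mod 3).
    Reduce coefficients mod 3: 1·t ≡ 2 (mod 3).
    So t ≡ 2 (mod 3).
    Then x = 9 + 13·2 = 35, valid modulo lcm(13, 3) = 39: x ≡ 35 (mod 39).
  Combine with x ≡ 2 (mod 11): since gcd(39, 11) = 1, we get a unique residue mod 429.
    Write x = 35 + 39·t and substitute into x ≡ 2 (mod 11): 39·t ≡ 2 − 35 = -33 (mod 11).
    Reduce coefficients mod 11: 6·t ≡ 0 (mod 11).
    The inverse of 6 mod 11 is 2 (since 6·2 = 12 = 1·11 + 1), so t ≡ 2·0 = 0 ≡ 0 (mod 11).
    Then x = 35 + 39·0 = 35, valid modulo lcm(39, 11) = 429: x ≡ 35 (mod 429).
Verify: 35 mod 13 = 9 ✓, 35 mod 3 = 2 ✓, 35 mod 11 = 2 ✓.

x ≡ 35 (mod 429).


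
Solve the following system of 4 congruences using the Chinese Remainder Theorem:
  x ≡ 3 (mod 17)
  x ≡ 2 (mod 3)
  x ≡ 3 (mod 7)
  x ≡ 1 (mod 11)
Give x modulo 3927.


Product of moduli M = 17 · 3 · 7 · 11 = 3927.
Merge one congruence at a time:
  Start: x ≡ 3 (mod 17).
  Combine with x ≡ 2 (mod 3); new modulus lcm = 51.
    Write x = 3 + 17·t and substitute into x ≡ 2 (mod 3): 17·t ≡ 2 − 3 = -1 (mod 3).
    Reduce coefficients mod 3: 2·t ≡ 2 (mod 3).
    The inverse of 2 mod 3 is 2 (since 2·2 = 4 = 1·3 + 1), so t ≡ 2·2 = 4 ≡ 1 (mod 3).
    Then x = 3 + 17·1 = 20, valid modulo lcm(17, 3) = 51: x ≡ 20 (mod 51).
  Combine with x ≡ 3 (mod 7); new modulus lcm = 357.
    Write x = 20 + 51·t and substitute into x ≡ 3 (mod 7): 51·t ≡ 3 − 20 = -17 (mod 7).
    Reduce coefficients mod 7: 2·t ≡ 4 (mod 7).
    The inverse of 2 mod 7 is 4 (since 2·4 = 8 = 1·7 + 1), so t ≡ 4·4 = 16 ≡ 2 (mod 7).
    Then x = 20 + 51·2 = 122, valid modulo lcm(51, 7) = 357: x ≡ 122 (mod 357).
  Combine with x ≡ 1 (mod 11); new modulus lcm = 3927.
    Write x = 122 + 357·t and substitute into x ≡ 1 (mod 11): 357·t ≡ 1 − 122 = -121 (mod 11).
    Reduce coefficients mod 11: 5·t ≡ 0 (mod 11).
    The inverse of 5 mod 11 is 9 (since 5·9 = 45 = 4·11 + 1), so t ≡ 9·0 = 0 ≡ 0 (mod 11).
    Then x = 122 + 357·0 = 122, valid modulo lcm(357, 11) = 3927: x ≡ 122 (mod 3927).
Verify against each original: 122 mod 17 = 3, 122 mod 3 = 2, 122 mod 7 = 3, 122 mod 11 = 1.

x ≡ 122 (mod 3927).


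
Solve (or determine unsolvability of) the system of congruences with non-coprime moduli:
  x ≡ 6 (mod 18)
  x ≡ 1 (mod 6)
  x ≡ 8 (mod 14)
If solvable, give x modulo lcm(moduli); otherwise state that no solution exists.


Moduli 18, 6, 14 are not pairwise coprime, so CRT works modulo lcm(m_i) when all pairwise compatibility conditions hold.
Pairwise compatibility: gcd(m_i, m_j) must divide a_i - a_j for every pair.
Merge one congruence at a time:
  Start: x ≡ 6 (mod 18).
  Combine with x ≡ 1 (mod 6): gcd(18, 6) = 6, and 1 - 6 = -5 is NOT divisible by 6.
    ⇒ system is inconsistent (no integer solution).

No solution (the system is inconsistent).


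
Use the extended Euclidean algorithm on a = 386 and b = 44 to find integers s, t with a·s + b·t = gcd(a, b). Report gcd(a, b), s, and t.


Euclidean algorithm on (386, 44) — divide until remainder is 0:
  386 = 8 · 44 + 34
  44 = 1 · 34 + 10
  34 = 3 · 10 + 4
  10 = 2 · 4 + 2
  4 = 2 · 2 + 0
gcd(386, 44) = 2.
Track Bezout coefficients alongside the remainders: start with r₀ = 386 = a·1 + b·0 (s = 1, t = 0) and r₁ = 44 = a·0 + b·1 (s = 0, t = 1); each new remainder r_{k+1} = r_{k-1} − q_k·r_k inherits s_{k+1} = s_{k-1} − q_k·s_k, t_{k+1} = t_{k-1} − q_k·t_k, so r_k = a·s_k + b·t_k at every step:
  q = 8: r = 34, s = 1 − 8·0 = 1, t = 0 − 8·1 = -8  (check: 386·1 + 44·(-8) = 34)
  q = 1: r = 10, s = 0 − 1·1 = -1, t = 1 − 1·(-8) = 9  (check: 386·(-1) + 44·9 = 10)
  q = 3: r = 4, s = 1 − 3·(-1) = 4, t = -8 − 3·9 = -35  (check: 386·4 + 44·(-35) = 4)
  q = 2: r = 2, s = -1 − 2·4 = -9, t = 9 − 2·(-35) = 79  (check: 386·(-9) + 44·79 = 2)
The row with r = 2 (the gcd) gives the Bezout coefficients s = -9, t = 79.
Result: 386 · (-9) + 44 · (79) = 2.

gcd(386, 44) = 2; s = -9, t = 79 (check: 386·(-9) + 44·79 = 2).


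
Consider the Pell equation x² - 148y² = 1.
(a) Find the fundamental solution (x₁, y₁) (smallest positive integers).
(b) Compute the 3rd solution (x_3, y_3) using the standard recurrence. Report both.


Step 1: Find the fundamental solution (x₁, y₁) of x² - 148y² = 1.
  Expand √148 as a continued fraction. a₀ = ⌊√148⌋ = 12; iterate m_{k+1} = d_k·a_k − m_k, d_{k+1} = (148 − m_{k+1}²)/d_k, a_{k+1} = ⌊(a₀ + m_{k+1})/d_{k+1}⌋ (starting m₀ = 0, d₀ = 1), with convergents p_k = a_k·p_{k-1} + p_{k-2}, q_k = a_k·q_{k-1} + q_{k-2} (p₋₁ = 1, q₋₁ = 0):
  k = 0: a₀ = 12; p₀/q₀ = 12/1; p₀² − 148·q₀² = 144 − 148 = -4.
  k = 1: m = 12, d = 4, a = ⌊(12 + 12)/4⌋ = 6; p/q = (6·12 + 1)/(6·1 + 0) = 73/6; p² − 148·q² = 5329 − 5328 = 1.
  The first convergent with p² − 148·q² = 1 gives the fundamental solution (x₁, y₁) = (73, 6).
Step 2: Apply the recurrence (x_{n+1}, y_{n+1}) = (x₁x_n + 148y₁y_n, x₁y_n + y₁x_n) repeatedly.
  From (x_1, y_1) = (73, 6): x_2 = 73·73 + 148·6·6 = 10657; y_2 = 73·6 + 6·73 = 876.
  From (x_2, y_2) = (10657, 876): x_3 = 73·10657 + 148·6·876 = 1555849; y_3 = 73·876 + 6·10657 = 127890.
Step 3: Verify x_3² - 148·y_3² = 2420666110801 - 2420666110800 = 1 (should be 1). ✓

(x_1, y_1) = (73, 6); (x_3, y_3) = (1555849, 127890).


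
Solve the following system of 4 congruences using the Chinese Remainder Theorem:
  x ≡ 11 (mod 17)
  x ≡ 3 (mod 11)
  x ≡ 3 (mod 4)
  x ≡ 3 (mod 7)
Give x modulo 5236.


Product of moduli M = 17 · 11 · 4 · 7 = 5236.
Merge one congruence at a time:
  Start: x ≡ 11 (mod 17).
  Combine with x ≡ 3 (mod 11); new modulus lcm = 187.
    Write x = 11 + 17·t and substitute into x ≡ 3 (mod 11): 17·t ≡ 3 − 11 = -8 (mod 11).
    Reduce coefficients mod 11: 6·t ≡ 3 (mod 11).
    The inverse of 6 mod 11 is 2 (since 6·2 = 12 = 1·11 + 1), so t ≡ 2·3 = 6 ≡ 6 (mod 11).
    Then x = 11 + 17·6 = 113, valid modulo lcm(17, 11) = 187: x ≡ 113 (mod 187).
  Combine with x ≡ 3 (mod 4); new modulus lcm = 748.
    Write x = 113 + 187·t and substitute into x ≡ 3 (mod 4): 187·t ≡ 3 − 113 = -110 (mod 4).
    Reduce coefficients mod 4: 3·t ≡ 2 (mod 4).
    The inverse of 3 mod 4 is 3 (since 3·3 = 9 = 2·4 + 1), so t ≡ 3·2 = 6 ≡ 2 (mod 4).
    Then x = 113 + 187·2 = 487, valid modulo lcm(187, 4) = 748: x ≡ 487 (mod 748).
  Combine with x ≡ 3 (mod 7); new modulus lcm = 5236.
    Write x = 487 + 748·t and substitute into x ≡ 3 (mod 7): 748·t ≡ 3 − 487 = -484 (mod 7).
    Reduce coefficients mod 7: 6·t ≡ 6 (mod 7).
    The inverse of 6 mod 7 is 6 (since 6·6 = 36 = 5·7 + 1), so t ≡ 6·6 = 36 ≡ 1 (mod 7).
    Then x = 487 + 748·1 = 1235, valid modulo lcm(748, 7) = 5236: x ≡ 1235 (mod 5236).
Verify against each original: 1235 mod 17 = 11, 1235 mod 11 = 3, 1235 mod 4 = 3, 1235 mod 7 = 3.

x ≡ 1235 (mod 5236).


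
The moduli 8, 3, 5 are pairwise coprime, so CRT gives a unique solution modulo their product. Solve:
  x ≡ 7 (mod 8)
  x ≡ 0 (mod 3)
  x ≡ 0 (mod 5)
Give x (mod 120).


Moduli 8, 3, 5 are pairwise coprime; by CRT there is a unique solution modulo M = 8 · 3 · 5 = 120.
Solve pairwise, accumulating the modulus:
  Start with x ≡ 7 (mod 8).
  Combine with x ≡ 0 (mod 3): since gcd(8, 3) = 1, we get a unique residue mod 24.
    Write x = 7 + 8·t and substitute into x ≡ 0 (mod 3): 8·t ≡ 0 − 7 = -7 (mod 3).
    Reduce coefficients mod 3: 2·t ≡ 2 (mod 3).
    The inverse of 2 mod 3 is 2 (since 2·2 = 4 = 1·3 + 1), so t ≡ 2·2 = 4 ≡ 1 (mod 3).
    Then x = 7 + 8·1 = 15, valid modulo lcm(8, 3) = 24: x ≡ 15 (mod 24).
  Combine with x ≡ 0 (mod 5): since gcd(24, 5) = 1, we get a unique residue mod 120.
    Write x = 15 + 24·t and substitute into x ≡ 0 (mod 5): 24·t ≡ 0 − 15 = -15 (mod 5).
    Reduce coefficients mod 5: 4·t ≡ 0 (mod 5).
    The inverse of 4 mod 5 is 4 (since 4·4 = 16 = 3·5 + 1), so t ≡ 4·0 = 0 ≡ 0 (mod 5).
    Then x = 15 + 24·0 = 15, valid modulo lcm(24, 5) = 120: x ≡ 15 (mod 120).
Verify: 15 mod 8 = 7 ✓, 15 mod 3 = 0 ✓, 15 mod 5 = 0 ✓.

x ≡ 15 (mod 120).
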